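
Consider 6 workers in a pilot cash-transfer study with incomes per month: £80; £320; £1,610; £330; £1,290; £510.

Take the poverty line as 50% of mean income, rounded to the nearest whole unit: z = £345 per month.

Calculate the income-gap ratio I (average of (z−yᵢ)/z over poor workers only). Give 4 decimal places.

Below the line: £80, £320, £330 (q = 3 of N = 6).
Shortfall ratios (z−y)/z: 0.7681, 0.0725, 0.0435; sum = 0.884058.
I averages over the q = 3 poor units only: 0.884058 / 3 = 0.2947.

0.2947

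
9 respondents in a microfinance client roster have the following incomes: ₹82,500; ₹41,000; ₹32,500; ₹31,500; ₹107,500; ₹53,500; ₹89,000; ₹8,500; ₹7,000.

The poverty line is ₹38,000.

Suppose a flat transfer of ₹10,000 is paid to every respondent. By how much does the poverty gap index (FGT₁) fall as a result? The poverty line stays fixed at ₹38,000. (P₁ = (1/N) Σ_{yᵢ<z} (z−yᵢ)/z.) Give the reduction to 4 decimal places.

Before: below the line — ₹7,000, ₹8,500, ₹31,500, ₹32,500; poverty gap index (FGT₁) = 0.211988.
After the ₹10,000 transfer: below the line — ₹17,000, ₹18,500; poverty gap index (FGT₁) = 0.118421.
Reduction = 0.211988 − 0.118421 = 0.0936.

0.0936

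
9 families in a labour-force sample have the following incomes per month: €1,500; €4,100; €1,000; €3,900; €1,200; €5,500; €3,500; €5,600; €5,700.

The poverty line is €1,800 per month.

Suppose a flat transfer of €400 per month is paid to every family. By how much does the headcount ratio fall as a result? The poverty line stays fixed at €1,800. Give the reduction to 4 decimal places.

Before: below the line — €1,000, €1,200, €1,500; headcount ratio = 0.333333.
After the €400 transfer: below the line — €1,400, €1,600; headcount ratio = 0.222222.
Reduction = 0.333333 − 0.222222 = 0.1111.

0.1111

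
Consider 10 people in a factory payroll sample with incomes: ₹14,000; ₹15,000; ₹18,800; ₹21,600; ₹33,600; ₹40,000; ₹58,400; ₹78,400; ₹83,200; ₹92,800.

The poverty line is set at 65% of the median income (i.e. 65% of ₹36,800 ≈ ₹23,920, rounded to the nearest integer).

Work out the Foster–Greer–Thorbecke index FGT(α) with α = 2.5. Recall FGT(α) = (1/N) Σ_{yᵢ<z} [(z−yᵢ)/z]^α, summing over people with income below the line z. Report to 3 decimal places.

Poor units: ₹14,000, ₹15,000, ₹18,800, ₹21,600 (q = 4 of N = 10).
Normalized shortfalls: (23920−14000)/23920 = 0.4147; (23920−15000)/23920 = 0.3729; (23920−18800)/23920 = 0.2140; (23920−21600)/23920 = 0.0970.
Raised to α = 2.5: 0.11076; 0.08492; 0.02120; 0.00293.
Sum = 0.219805; FGT(2.5) = 0.219805 / 10 = 0.022.

0.022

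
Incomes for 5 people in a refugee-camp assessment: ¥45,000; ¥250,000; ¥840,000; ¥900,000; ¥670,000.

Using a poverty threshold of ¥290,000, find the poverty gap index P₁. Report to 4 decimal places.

0.1966

Poor units: ¥45,000, ¥250,000 (q = 2 of N = 5).
Normalized shortfalls: (290000−45000)/290000 = 0.8448; (290000−250000)/290000 = 0.1379.
Σ = 0.982759. Dividing by the full population N = 5 gives P₁ = 0.1966.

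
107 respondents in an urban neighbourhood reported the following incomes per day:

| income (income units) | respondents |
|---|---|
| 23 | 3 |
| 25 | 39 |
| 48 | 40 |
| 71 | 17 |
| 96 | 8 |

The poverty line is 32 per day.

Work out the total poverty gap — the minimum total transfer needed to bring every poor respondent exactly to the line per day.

Poor units: 3×23, 39×25 (q = 42 of N = 107).
Individual gaps: 3×(32−23) = 27; 39×(32−25) = 273.
Aggregate gap = 300.

300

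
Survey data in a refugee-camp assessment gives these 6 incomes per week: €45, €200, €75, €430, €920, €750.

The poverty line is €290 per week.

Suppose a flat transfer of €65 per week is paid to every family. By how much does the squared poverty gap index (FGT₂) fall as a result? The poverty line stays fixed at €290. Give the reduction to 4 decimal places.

Before: below the line — €45, €75, €200; squared poverty gap index (FGT₂) = 0.226615.
After the €65 transfer: below the line — €110, €140, €265; squared poverty gap index (FGT₂) = 0.110038.
Reduction = 0.226615 − 0.110038 = 0.1166.

0.1166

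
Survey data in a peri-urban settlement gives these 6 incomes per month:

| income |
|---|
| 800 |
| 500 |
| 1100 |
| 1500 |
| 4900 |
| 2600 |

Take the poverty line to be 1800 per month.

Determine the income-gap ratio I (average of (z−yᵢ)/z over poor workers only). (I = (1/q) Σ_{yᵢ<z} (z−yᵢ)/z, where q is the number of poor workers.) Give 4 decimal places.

Below the line: 500, 800, 1100, 1500 (q = 4 of N = 6).
Relative gaps: 0.7222, 0.5556, 0.3889, 0.1667; sum = 1.833333.
I averages over the q = 4 poor units only: 1.833333 / 4 = 0.4583.

0.4583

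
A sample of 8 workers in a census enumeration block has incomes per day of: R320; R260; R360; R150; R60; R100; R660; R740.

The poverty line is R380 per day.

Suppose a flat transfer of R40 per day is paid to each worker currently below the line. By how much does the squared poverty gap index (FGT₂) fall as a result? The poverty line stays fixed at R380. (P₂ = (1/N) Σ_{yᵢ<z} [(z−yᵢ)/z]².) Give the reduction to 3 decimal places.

Before: below the line — R60, R100, R150, R260, R320, R360; squared poverty gap index (FGT₂) = 0.21823.
After the R40 transfer: below the line — R100, R140, R190, R300, R360; squared poverty gap index (FGT₂) = 0.15486.
Reduction = 0.21823 − 0.15486 = 0.063.

0.063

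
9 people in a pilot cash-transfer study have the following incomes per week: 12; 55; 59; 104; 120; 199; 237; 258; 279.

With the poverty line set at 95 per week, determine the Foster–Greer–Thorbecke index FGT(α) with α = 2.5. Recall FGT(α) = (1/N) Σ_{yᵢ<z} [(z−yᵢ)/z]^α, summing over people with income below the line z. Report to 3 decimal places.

Incomes under z: 12, 55, 59 (q = 3 of N = 9).
Shortfall ratios: (95−12)/95 = 0.8737; (95−55)/95 = 0.4211; (95−59)/95 = 0.3789.
Raised to α = 2.5: 0.71349; 0.11504; 0.08840.
Sum = 0.916924; FGT(2.5) = 0.916924 / 9 = 0.102.

0.102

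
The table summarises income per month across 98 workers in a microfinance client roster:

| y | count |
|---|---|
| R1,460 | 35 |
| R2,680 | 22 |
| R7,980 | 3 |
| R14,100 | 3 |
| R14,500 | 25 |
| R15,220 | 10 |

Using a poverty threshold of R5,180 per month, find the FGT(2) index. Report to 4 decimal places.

0.2365

Below the line: 35×R1,460, 22×R2,680 (q = 57 of N = 98).
Shortfall ratios: (5180−1460)/5180 = 0.7181 (×35); (5180−2680)/5180 = 0.4826 (×22).
Squared: 0.5157 (×35); 0.2329 (×22).
Sum = 23.175117; P₂ = 23.175117 / 98 = 0.2365.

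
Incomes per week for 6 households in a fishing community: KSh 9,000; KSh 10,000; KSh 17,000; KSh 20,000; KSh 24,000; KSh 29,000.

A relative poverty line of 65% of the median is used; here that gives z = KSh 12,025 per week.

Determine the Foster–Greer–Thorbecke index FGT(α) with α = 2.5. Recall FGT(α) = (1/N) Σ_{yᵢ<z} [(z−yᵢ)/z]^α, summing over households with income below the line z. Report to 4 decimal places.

0.0072

Incomes under z: KSh 9,000, KSh 10,000 (q = 2 of N = 6).
Relative gaps: (12025−9000)/12025 = 0.2516; (12025−10000)/12025 = 0.1684.
Raised to α = 2.5: 0.03174; 0.01164.
Sum = 0.043377; FGT(2.5) = 0.043377 / 6 = 0.0072.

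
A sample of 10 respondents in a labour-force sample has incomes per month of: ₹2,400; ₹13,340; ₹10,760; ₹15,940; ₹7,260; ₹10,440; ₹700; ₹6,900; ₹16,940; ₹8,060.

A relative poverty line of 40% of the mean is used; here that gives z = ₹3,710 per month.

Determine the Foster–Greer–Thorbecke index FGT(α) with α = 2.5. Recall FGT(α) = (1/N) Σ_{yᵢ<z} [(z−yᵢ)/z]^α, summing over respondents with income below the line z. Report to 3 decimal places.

Below z: ₹700, ₹2,400 (q = 2 of N = 10).
Shortfall ratios: (3710−700)/3710 = 0.8113; (3710−2400)/3710 = 0.3531.
Raised to α = 2.5: 0.59290; 0.07409.
Sum = 0.666987; FGT(2.5) = 0.666987 / 10 = 0.067.

0.067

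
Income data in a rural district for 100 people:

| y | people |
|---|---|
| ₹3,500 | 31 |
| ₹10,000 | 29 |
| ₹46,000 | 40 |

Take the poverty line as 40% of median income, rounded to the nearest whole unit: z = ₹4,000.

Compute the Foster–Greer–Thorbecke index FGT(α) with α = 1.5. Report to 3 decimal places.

0.014

Below z: 31×₹3,500 (q = 31 of N = 100).
Relative gaps: (4000−3500)/4000 = 0.1250 (×31).
Raised to α = 1.5: 0.04419 (×31).
Sum = 1.370019; FGT(1.5) = 1.370019 / 100 = 0.014.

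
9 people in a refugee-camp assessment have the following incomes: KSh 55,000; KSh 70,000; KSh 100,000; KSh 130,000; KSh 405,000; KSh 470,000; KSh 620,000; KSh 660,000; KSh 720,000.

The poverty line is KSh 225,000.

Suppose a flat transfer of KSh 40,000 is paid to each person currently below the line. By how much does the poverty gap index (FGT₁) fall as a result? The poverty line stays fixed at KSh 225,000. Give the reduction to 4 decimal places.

Before: below the line — KSh 55,000, KSh 70,000, KSh 100,000, KSh 130,000; poverty gap index (FGT₁) = 0.269136.
After the KSh 40,000 transfer: below the line — KSh 95,000, KSh 110,000, KSh 140,000, KSh 170,000; poverty gap index (FGT₁) = 0.190123.
Reduction = 0.269136 − 0.190123 = 0.0790.

0.0790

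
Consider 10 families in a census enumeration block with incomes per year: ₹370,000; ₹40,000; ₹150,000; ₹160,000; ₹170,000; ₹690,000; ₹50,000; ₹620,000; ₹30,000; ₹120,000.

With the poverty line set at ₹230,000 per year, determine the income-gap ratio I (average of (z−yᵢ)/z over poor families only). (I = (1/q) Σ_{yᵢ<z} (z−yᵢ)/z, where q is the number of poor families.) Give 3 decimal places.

Poor units: ₹30,000, ₹40,000, ₹50,000, ₹120,000, ₹150,000, ₹160,000, ₹170,000 (q = 7 of N = 10).
Shortfall ratios (z−y)/z: 0.8696, 0.8261, 0.7826, 0.4783, 0.3478, 0.3043, 0.2609; sum = 3.869565.
The income-gap ratio divides by q (the poor only): 3.869565 / 7 = 0.553.

0.553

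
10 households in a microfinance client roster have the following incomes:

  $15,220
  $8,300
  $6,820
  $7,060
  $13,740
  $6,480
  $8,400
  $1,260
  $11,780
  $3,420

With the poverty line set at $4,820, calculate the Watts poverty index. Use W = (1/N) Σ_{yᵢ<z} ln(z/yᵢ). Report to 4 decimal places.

Below z: $1,260, $3,420 (q = 2 of N = 10).
Log shortfalls: ln(4820/1260) = 1.3417; ln(4820/3420) = 0.3431.
W = 1.684796 / 10 = 0.1685.

0.1685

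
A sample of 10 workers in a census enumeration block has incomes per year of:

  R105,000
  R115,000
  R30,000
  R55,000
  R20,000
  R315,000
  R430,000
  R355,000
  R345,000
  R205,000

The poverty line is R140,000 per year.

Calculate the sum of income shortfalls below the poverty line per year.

Incomes under z: R20,000, R30,000, R55,000, R105,000, R115,000 (q = 5 of N = 10).
Individual gaps: 140000−20000 = 120000; 140000−30000 = 110000; 140000−55000 = 85000; 140000−105000 = 35000; 140000−115000 = 25000.
Aggregate gap = R375,000.

R375,000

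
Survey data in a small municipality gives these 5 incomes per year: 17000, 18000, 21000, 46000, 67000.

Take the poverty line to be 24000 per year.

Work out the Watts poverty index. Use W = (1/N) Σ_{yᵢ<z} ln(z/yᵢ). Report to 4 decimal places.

Below z: 17000, 18000, 21000 (q = 3 of N = 5).
Log shortfalls: ln(24000/17000) = 0.3448; ln(24000/18000) = 0.2877; ln(24000/21000) = 0.1335.
W = 0.766054 / 5 = 0.1532.

0.1532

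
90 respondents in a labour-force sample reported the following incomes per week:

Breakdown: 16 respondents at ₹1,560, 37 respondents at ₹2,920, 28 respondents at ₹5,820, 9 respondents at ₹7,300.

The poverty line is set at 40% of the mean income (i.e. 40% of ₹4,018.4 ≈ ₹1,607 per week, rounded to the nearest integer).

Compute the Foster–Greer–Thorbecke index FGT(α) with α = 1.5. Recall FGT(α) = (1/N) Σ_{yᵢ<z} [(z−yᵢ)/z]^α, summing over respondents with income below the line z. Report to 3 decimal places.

0.001

Incomes under z: 16×₹1,560 (q = 16 of N = 90).
Relative gaps: (1607−1560)/1607 = 0.0292 (×16).
Raised to α = 1.5: 0.00500 (×16).
Sum = 0.080028; FGT(1.5) = 0.080028 / 90 = 0.001.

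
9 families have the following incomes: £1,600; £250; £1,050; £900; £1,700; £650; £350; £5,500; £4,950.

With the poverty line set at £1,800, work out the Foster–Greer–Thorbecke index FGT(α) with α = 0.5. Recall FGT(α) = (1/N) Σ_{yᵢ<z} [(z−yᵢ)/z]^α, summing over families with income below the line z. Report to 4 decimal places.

Poor units: £250, £350, £650, £900, £1,050, £1,600, £1,700 (q = 7 of N = 9).
Normalized shortfalls: (1800−250)/1800 = 0.8611; (1800−350)/1800 = 0.8056; (1800−650)/1800 = 0.6389; (1800−900)/1800 = 0.5000; (1800−1050)/1800 = 0.4167; (1800−1600)/1800 = 0.1111; (1800−1700)/1800 = 0.0556.
Raised to α = 0.5: 0.92796; 0.89753; 0.79931; 0.70711; 0.64550; 0.33333; 0.23570.
Sum = 4.546433; FGT(0.5) = 4.546433 / 9 = 0.5052.

0.5052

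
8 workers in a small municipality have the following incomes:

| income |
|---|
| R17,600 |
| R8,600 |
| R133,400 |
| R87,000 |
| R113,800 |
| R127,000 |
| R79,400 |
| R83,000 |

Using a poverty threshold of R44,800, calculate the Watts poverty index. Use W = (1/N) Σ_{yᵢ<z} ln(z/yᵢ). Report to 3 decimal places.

0.323

Poor units: R8,600, R17,600 (q = 2 of N = 8).
ln(z/y) terms: ln(44800/8600) = 1.6504; ln(44800/17600) = 0.9343.
W = 2.584755 / 8 = 0.323.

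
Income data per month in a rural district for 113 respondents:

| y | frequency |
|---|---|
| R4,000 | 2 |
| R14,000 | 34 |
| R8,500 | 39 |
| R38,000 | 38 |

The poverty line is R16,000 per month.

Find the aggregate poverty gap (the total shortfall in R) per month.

Poor units: 2×R4,000, 39×R8,500, 34×R14,000 (q = 75 of N = 113).
Individual gaps: 2×(16000−4000) = 24000; 39×(16000−8500) = 292500; 34×(16000−14000) = 68000.
Aggregate gap = R384,500.

R384,500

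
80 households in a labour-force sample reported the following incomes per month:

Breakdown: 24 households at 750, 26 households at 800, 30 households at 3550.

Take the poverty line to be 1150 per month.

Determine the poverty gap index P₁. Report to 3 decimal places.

Below the line: 24×750, 26×800 (q = 50 of N = 80).
Normalized shortfalls: (1150−750)/1150 = 0.3478 (×24); (1150−800)/1150 = 0.3043 (×26).
Σ = 16.260870. Dividing by the full population N = 80 gives P₁ = 0.203.

0.203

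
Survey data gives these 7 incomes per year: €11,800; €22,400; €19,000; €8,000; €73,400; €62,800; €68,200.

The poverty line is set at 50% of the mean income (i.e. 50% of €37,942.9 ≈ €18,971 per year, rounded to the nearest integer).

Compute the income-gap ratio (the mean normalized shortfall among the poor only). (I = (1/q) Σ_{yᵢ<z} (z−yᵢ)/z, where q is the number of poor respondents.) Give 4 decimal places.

0.4782

Below z: €8,000, €11,800 (q = 2 of N = 7).
Shortfall ratios (z−y)/z: 0.5783, 0.3780; sum = 0.956302.
The income-gap ratio divides by q (the poor only): 0.956302 / 2 = 0.4782.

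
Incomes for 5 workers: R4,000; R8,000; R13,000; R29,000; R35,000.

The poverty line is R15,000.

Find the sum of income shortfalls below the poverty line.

R20,000

Below the line: R4,000, R8,000, R13,000 (q = 3 of N = 5).
Individual gaps: 15000−4000 = 11000; 15000−8000 = 7000; 15000−13000 = 2000.
Aggregate gap = R20,000.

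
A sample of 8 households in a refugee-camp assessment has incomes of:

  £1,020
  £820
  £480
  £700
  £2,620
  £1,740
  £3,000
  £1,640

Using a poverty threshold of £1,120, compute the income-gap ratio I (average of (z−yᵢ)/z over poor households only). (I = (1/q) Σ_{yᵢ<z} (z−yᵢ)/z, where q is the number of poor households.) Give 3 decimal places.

Incomes under z: £480, £700, £820, £1,020 (q = 4 of N = 8).
Relative gaps: 0.5714, 0.3750, 0.2679, 0.0893; sum = 1.303571.
I averages over the q = 4 poor units only: 1.303571 / 4 = 0.326.

0.326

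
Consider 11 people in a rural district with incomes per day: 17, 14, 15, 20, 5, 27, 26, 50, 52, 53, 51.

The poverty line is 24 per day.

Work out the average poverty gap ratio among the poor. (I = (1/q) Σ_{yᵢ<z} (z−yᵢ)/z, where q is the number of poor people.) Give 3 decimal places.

Poor units: 5, 14, 15, 17, 20 (q = 5 of N = 11).
Shortfall ratios (z−y)/z: 0.7917, 0.4167, 0.3750, 0.2917, 0.1667; sum = 2.041667.
The income-gap ratio divides by q (the poor only): 2.041667 / 5 = 0.408.

0.408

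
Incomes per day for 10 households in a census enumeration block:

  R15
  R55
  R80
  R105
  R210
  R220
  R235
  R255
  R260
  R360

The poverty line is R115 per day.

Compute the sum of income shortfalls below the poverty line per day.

Incomes under z: R15, R55, R80, R105 (q = 4 of N = 10).
Individual gaps: 115−15 = 100; 115−55 = 60; 115−80 = 35; 115−105 = 10.
Aggregate gap = R205.

R205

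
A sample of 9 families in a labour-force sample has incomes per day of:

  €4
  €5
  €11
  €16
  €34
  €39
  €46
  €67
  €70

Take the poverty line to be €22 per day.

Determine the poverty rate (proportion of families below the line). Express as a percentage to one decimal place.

4 of the 9 families have income below €22.
H = 4/9 = 44.4%.

44.4%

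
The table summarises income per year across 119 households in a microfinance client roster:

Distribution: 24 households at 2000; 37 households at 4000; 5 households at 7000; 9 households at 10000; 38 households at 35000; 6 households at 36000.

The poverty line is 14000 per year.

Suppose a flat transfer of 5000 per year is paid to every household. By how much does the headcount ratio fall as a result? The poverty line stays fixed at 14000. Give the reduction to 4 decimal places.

Before: below the line — 24×2000, 37×4000, 5×7000, 9×10000; headcount ratio = 0.630252.
After the 5000 transfer: below the line — 24×7000, 37×9000, 5×12000; headcount ratio = 0.554622.
Reduction = 0.630252 − 0.554622 = 0.0756.

0.0756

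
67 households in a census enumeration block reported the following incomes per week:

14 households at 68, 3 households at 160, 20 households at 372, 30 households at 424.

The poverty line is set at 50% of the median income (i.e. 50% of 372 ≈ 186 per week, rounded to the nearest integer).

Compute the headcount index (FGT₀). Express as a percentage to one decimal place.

25.4%

17 of the 67 households have income below 186.
H = 17/67 = 25.4%.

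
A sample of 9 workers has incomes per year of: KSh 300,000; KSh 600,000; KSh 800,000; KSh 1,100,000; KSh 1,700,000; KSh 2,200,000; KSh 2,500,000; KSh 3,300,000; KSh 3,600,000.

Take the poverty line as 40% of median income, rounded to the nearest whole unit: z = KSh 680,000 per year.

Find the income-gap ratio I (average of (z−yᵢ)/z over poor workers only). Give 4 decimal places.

0.3382

Incomes under z: KSh 300,000, KSh 600,000 (q = 2 of N = 9).
Shortfall ratios (z−y)/z: 0.5588, 0.1176; sum = 0.676471.
The income-gap ratio divides by q (the poor only): 0.676471 / 2 = 0.3382.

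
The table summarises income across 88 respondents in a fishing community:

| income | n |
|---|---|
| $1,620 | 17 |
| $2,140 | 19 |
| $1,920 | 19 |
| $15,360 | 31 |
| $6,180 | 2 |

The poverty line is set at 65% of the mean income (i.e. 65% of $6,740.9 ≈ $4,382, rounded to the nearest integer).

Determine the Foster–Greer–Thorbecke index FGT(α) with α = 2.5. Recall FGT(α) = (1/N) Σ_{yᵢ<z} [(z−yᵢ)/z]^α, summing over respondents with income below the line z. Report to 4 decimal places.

0.1524

Below the line: 17×$1,620, 19×$1,920, 19×$2,140 (q = 55 of N = 88).
Gap ratios (z−y)/z: (4382−1620)/4382 = 0.6303 (×17); (4382−1920)/4382 = 0.5618 (×19); (4382−2140)/4382 = 0.5116 (×19).
Raised to α = 2.5: 0.31541 (×17); 0.23661 (×19); 0.18724 (×19).
Sum = 13.415295; FGT(2.5) = 13.415295 / 88 = 0.1524.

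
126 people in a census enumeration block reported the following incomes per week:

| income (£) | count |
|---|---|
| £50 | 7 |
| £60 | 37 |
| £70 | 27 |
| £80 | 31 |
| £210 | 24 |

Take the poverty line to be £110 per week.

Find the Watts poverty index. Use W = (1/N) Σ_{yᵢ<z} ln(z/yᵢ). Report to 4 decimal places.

Incomes under z: 7×£50, 37×£60, 27×£70, 31×£80 (q = 102 of N = 126).
Log shortfalls: ln(110/50) = 0.7885 (×7); ln(110/60) = 0.6061 (×37); ln(110/70) = 0.4520 (×27); ln(110/80) = 0.3185 (×31).
W = 50.021890 / 126 = 0.3970.

0.3970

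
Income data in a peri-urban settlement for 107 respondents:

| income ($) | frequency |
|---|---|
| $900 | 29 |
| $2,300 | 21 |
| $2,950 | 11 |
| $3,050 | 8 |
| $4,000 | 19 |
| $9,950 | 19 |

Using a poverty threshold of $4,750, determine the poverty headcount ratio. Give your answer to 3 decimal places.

88 of the 107 respondents have income below $4,750.
H = 88/107 = 0.822.

0.822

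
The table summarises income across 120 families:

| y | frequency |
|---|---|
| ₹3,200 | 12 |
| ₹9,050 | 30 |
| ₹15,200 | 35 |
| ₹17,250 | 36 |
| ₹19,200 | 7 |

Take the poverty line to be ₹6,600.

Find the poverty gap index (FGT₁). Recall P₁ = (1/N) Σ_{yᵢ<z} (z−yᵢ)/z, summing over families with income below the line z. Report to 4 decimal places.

Below the line: 12×₹3,200 (q = 12 of N = 120).
Normalized shortfalls: (6600−3200)/6600 = 0.5152 (×12).
Sum of shortfalls = 6.181818; P₁ averages over all N: 6.181818 / 120 = 0.0515.

0.0515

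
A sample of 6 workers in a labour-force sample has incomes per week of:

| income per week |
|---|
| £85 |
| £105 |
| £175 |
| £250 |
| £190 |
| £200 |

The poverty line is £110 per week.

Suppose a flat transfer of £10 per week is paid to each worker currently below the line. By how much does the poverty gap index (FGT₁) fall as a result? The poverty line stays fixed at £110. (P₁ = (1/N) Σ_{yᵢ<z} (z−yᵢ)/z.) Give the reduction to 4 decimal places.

0.0227

Before: below the line — £85, £105; poverty gap index (FGT₁) = 0.045455.
After the £10 transfer: below the line — £95; poverty gap index (FGT₁) = 0.022727.
Reduction = 0.045455 − 0.022727 = 0.0227.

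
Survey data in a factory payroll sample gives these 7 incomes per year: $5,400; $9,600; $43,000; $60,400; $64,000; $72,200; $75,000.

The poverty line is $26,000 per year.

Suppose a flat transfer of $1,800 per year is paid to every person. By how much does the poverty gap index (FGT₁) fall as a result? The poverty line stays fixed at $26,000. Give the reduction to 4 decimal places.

Before: below the line — $5,400, $9,600; poverty gap index (FGT₁) = 0.203297.
After the $1,800 transfer: below the line — $7,200, $11,400; poverty gap index (FGT₁) = 0.183516.
Reduction = 0.203297 − 0.183516 = 0.0198.

0.0198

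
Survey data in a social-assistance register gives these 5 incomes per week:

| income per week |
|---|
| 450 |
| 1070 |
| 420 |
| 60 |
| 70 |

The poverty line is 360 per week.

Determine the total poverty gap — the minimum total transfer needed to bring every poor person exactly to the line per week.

590

Below z: 60, 70 (q = 2 of N = 5).
Individual gaps: 360−60 = 300; 360−70 = 290.
Aggregate gap = 590.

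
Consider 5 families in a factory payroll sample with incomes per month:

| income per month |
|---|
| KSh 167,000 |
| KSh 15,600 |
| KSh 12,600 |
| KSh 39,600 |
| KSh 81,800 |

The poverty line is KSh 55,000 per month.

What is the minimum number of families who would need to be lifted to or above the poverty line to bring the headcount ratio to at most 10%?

Currently q = 3 of N = 5 are below the line (H = 0.600).
A headcount ratio of at most 10% allows at most ⌊0.10 × 5⌋ = 0 poor families.
So at least 3 − 0 = 3 must be lifted.

3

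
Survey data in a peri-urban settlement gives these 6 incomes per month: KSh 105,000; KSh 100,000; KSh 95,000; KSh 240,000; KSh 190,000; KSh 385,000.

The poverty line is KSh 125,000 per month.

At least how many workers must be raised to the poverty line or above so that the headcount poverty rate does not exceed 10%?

3

3 of the 6 workers are poor, so H = 3/6 = 0.500.
A headcount ratio of at most 10% allows at most ⌊0.10 × 6⌋ = 0 poor workers.
So at least 3 − 0 = 3 must be lifted.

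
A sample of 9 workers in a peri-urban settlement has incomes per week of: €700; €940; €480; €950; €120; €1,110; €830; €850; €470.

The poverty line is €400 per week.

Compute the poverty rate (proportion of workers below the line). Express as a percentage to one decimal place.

1 of the 9 workers have income below €400.
H = 1/9 = 11.1%.

11.1%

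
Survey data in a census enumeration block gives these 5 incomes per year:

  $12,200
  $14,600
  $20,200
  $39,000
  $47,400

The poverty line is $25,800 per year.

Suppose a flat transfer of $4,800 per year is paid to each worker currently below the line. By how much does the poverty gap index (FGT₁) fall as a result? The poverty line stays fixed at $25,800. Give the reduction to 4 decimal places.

Before: below the line — $12,200, $14,600, $20,200; poverty gap index (FGT₁) = 0.235659.
After the $4,800 transfer: below the line — $17,000, $19,400, $25,000; poverty gap index (FGT₁) = 0.124031.
Reduction = 0.235659 − 0.124031 = 0.1116.

0.1116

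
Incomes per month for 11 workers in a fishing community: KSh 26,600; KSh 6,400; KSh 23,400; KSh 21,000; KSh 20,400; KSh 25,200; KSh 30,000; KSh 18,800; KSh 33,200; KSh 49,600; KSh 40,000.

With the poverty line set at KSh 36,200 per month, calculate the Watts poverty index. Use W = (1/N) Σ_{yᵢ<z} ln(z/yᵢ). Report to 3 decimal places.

0.444

Poor units: KSh 6,400, KSh 18,800, KSh 20,400, KSh 21,000, KSh 23,400, KSh 25,200, KSh 26,600, KSh 30,000, KSh 33,200 (q = 9 of N = 11).
Log shortfalls: ln(36200/6400) = 1.7328; ln(36200/18800) = 0.6552; ln(36200/20400) = 0.5735; ln(36200/21000) = 0.5445; ln(36200/23400) = 0.4363; ln(36200/25200) = 0.3622; ln(36200/26600) = 0.3081; ln(36200/30000) = 0.1879; ln(36200/33200) = 0.0865.
W = 4.887081 / 11 = 0.444.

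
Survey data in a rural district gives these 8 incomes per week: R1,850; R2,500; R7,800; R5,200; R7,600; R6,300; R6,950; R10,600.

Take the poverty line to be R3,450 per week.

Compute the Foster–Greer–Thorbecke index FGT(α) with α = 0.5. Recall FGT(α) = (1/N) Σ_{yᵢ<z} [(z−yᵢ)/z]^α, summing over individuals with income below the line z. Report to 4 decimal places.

Below the line: R1,850, R2,500 (q = 2 of N = 8).
Shortfall ratios: (3450−1850)/3450 = 0.4638; (3450−2500)/3450 = 0.2754.
Raised to α = 0.5: 0.68101; 0.52475.
Sum = 1.205755; FGT(0.5) = 1.205755 / 8 = 0.1507.

0.1507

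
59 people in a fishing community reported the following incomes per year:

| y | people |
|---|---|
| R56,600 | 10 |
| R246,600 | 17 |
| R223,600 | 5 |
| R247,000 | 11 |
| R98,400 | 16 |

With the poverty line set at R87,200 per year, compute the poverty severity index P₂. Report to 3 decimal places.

0.021

Below the line: 10×R56,600 (q = 10 of N = 59).
Shortfall ratios: (87200−56600)/87200 = 0.3509 (×10).
Squared: 0.1231 (×10).
Sum = 1.231430; P₂ = 1.231430 / 59 = 0.021.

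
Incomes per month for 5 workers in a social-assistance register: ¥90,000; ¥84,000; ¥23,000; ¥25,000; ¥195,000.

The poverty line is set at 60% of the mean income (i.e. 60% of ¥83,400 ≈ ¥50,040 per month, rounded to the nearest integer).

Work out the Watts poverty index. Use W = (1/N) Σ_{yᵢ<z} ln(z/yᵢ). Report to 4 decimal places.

0.2943

Incomes under z: ¥23,000, ¥25,000 (q = 2 of N = 5).
ln(z/y) terms: ln(50040/23000) = 0.7773; ln(50040/25000) = 0.6939.
W = 1.471275 / 5 = 0.2943.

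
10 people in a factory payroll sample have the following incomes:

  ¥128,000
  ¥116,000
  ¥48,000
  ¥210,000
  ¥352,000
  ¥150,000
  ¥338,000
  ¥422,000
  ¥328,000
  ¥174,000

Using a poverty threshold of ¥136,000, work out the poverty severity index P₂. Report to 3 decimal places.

0.044

Poor units: ¥48,000, ¥116,000, ¥128,000 (q = 3 of N = 10).
Relative gaps: (136000−48000)/136000 = 0.6471; (136000−116000)/136000 = 0.1471; (136000−128000)/136000 = 0.0588.
Squared: 0.4187; 0.0216; 0.0035.
Sum = 0.443772; P₂ = 0.443772 / 10 = 0.044.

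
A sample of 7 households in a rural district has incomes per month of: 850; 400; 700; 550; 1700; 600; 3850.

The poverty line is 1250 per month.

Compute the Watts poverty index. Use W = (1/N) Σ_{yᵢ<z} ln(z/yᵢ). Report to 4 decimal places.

0.5228

Poor units: 400, 550, 600, 700, 850 (q = 5 of N = 7).
Log shortfalls: ln(1250/400) = 1.1394; ln(1250/550) = 0.8210; ln(1250/600) = 0.7340; ln(1250/700) = 0.5798; ln(1250/850) = 0.3857.
W = 3.659865 / 7 = 0.5228.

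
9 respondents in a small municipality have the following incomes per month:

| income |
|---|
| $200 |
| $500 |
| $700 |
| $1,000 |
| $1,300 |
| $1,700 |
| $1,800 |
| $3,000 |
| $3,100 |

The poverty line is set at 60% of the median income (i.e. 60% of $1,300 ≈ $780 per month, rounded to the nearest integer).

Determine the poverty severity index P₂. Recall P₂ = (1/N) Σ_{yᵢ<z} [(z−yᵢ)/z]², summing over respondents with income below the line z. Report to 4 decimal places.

Below the line: $200, $500, $700 (q = 3 of N = 9).
Normalized shortfalls: (780−200)/780 = 0.7436; (780−500)/780 = 0.3590; (780−700)/780 = 0.1026.
Squared: 0.5529; 0.1289; 0.0105.
Sum = 0.692308; P₂ = 0.692308 / 9 = 0.0769.

0.0769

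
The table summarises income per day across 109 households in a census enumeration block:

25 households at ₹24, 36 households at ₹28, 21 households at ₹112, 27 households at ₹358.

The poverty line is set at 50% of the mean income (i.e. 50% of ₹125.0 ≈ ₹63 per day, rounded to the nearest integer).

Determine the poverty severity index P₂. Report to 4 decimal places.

0.1898

Incomes under z: 25×₹24, 36×₹28 (q = 61 of N = 109).
Shortfall ratios: (63−24)/63 = 0.6190 (×25); (63−28)/63 = 0.5556 (×36).
Squared: 0.3832 (×25); 0.3086 (×36).
Sum = 20.691610; P₂ = 20.691610 / 109 = 0.1898.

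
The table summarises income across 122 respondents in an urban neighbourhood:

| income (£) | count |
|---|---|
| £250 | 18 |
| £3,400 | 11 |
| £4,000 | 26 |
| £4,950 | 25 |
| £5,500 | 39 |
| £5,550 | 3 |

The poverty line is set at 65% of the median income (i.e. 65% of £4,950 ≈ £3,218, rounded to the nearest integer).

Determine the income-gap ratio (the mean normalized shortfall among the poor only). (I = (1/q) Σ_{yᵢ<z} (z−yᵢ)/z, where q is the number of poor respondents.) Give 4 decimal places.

0.9223

Poor units: 18×£250 (q = 18 of N = 122).
Relative gaps: 0.9223 (×18); sum = 16.601616.
I averages over the q = 18 poor units only: 16.601616 / 18 = 0.9223.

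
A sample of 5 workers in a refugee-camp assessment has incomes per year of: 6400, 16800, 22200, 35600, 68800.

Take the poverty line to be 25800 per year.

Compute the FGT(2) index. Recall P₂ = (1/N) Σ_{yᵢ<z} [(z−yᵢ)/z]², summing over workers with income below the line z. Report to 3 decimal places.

0.141

Incomes under z: 6400, 16800, 22200 (q = 3 of N = 5).
Shortfall ratios: (25800−6400)/25800 = 0.7519; (25800−16800)/25800 = 0.3488; (25800−22200)/25800 = 0.1395.
Squared: 0.5654; 0.1217; 0.0195.
Sum = 0.706568; P₂ = 0.706568 / 5 = 0.141.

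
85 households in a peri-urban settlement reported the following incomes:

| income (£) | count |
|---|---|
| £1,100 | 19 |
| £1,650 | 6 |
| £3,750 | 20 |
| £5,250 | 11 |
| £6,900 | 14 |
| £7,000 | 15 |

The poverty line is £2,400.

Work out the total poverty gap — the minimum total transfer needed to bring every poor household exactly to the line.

Below z: 19×£1,100, 6×£1,650 (q = 25 of N = 85).
Individual gaps: 19×(2400−1100) = 24700; 6×(2400−1650) = 4500.
Aggregate gap = £29,200.

£29,200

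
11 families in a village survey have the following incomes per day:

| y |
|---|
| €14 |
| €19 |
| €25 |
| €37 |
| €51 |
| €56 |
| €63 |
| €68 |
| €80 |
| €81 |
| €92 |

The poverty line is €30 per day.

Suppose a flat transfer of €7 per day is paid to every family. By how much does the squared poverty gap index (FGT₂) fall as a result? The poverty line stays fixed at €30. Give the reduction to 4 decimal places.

0.0308

Before: below the line — €14, €19, €25; squared poverty gap index (FGT₂) = 0.040606.
After the €7 transfer: below the line — €21, €26; squared poverty gap index (FGT₂) = 0.009798.
Reduction = 0.040606 − 0.009798 = 0.0308.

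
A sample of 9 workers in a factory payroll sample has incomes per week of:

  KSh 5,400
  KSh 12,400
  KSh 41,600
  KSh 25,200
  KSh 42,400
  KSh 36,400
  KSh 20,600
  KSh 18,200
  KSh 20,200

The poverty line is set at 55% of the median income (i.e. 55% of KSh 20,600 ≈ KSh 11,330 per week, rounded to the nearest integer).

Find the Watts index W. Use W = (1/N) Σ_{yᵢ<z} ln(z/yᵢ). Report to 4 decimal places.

0.0823

Below z: KSh 5,400 (q = 1 of N = 9).
ln(z/y) terms: ln(11330/5400) = 0.7411.
W = 0.741055 / 9 = 0.0823.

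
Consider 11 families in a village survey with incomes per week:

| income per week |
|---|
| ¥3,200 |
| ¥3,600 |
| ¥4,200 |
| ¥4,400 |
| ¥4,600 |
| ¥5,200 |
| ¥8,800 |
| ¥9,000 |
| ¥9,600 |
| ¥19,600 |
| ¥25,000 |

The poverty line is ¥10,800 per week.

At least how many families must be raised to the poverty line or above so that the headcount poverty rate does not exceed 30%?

Currently q = 9 of N = 11 are below the line (H = 0.818).
A headcount ratio of at most 30% allows at most ⌊0.30 × 11⌋ = 3 poor families.
So at least 9 − 3 = 6 must be lifted.

6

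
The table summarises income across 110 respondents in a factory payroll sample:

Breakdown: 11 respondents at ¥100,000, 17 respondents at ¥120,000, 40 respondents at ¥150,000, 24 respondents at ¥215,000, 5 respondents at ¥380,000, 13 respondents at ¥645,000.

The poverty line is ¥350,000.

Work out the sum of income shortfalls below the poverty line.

Below z: 11×¥100,000, 17×¥120,000, 40×¥150,000, 24×¥215,000 (q = 92 of N = 110).
Individual gaps: 11×(350000−100000) = 2750000; 17×(350000−120000) = 3910000; 40×(350000−150000) = 8000000; 24×(350000−215000) = 3240000.
Aggregate gap = ¥17,900,000.

¥17,900,000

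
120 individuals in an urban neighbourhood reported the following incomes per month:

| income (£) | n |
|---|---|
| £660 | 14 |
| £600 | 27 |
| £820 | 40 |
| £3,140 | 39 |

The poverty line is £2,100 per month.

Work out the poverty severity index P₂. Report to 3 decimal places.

0.293

Incomes under z: 27×£600, 14×£660, 40×£820 (q = 81 of N = 120).
Shortfall ratios: (2100−600)/2100 = 0.7143 (×27); (2100−660)/2100 = 0.6857 (×14); (2100−820)/2100 = 0.6095 (×40).
Squared: 0.5102 (×27); 0.4702 (×14); 0.3715 (×40).
Sum = 35.219138; P₂ = 35.219138 / 120 = 0.293.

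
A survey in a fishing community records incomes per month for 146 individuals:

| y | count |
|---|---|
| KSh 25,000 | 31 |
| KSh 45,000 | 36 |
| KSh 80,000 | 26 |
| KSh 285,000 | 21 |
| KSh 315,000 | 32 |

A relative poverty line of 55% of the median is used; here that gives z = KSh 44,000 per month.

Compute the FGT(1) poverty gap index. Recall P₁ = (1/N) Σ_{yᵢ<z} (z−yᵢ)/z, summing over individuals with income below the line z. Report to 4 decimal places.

0.0917

Below the line: 31×KSh 25,000 (q = 31 of N = 146).
Normalized shortfalls: (44000−25000)/44000 = 0.4318 (×31).
Σ = 13.386364. Dividing by the full population N = 146 gives P₁ = 0.0917.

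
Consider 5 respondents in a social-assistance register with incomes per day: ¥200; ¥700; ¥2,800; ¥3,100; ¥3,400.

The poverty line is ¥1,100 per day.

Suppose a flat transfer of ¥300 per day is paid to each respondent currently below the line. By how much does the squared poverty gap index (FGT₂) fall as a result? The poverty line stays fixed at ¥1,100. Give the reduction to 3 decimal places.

Before: below the line — ¥200, ¥700; squared poverty gap index (FGT₂) = 0.16033.
After the ¥300 transfer: below the line — ¥500, ¥1,000; squared poverty gap index (FGT₂) = 0.06116.
Reduction = 0.16033 − 0.06116 = 0.099.

0.099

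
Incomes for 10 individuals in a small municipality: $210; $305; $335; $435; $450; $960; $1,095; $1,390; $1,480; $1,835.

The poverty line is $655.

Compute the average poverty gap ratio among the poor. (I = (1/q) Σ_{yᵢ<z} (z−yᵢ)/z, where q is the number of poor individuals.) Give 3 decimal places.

Incomes under z: $210, $305, $335, $435, $450 (q = 5 of N = 10).
Shortfall ratios (z−y)/z: 0.6794, 0.5344, 0.4885, 0.3359, 0.3130; sum = 2.351145.
The income-gap ratio divides by q (the poor only): 2.351145 / 5 = 0.470.

0.470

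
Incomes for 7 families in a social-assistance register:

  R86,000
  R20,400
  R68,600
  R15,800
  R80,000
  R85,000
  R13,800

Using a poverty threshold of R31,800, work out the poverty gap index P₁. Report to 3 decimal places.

Below the line: R13,800, R15,800, R20,400 (q = 3 of N = 7).
Relative gaps: (31800−13800)/31800 = 0.5660; (31800−15800)/31800 = 0.5031; (31800−20400)/31800 = 0.3585.
Sum of shortfalls = 1.427673; P₁ averages over all N: 1.427673 / 7 = 0.204.

0.204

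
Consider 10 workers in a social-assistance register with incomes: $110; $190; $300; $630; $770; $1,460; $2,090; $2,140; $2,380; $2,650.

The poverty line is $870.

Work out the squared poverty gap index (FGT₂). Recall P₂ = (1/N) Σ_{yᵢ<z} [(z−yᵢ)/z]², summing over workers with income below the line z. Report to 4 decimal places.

0.1893

Below the line: $110, $190, $300, $630, $770 (q = 5 of N = 10).
Gap ratios (z−y)/z: (870−110)/870 = 0.8736; (870−190)/870 = 0.7816; (870−300)/870 = 0.6552; (870−630)/870 = 0.2759; (870−770)/870 = 0.1149.
Squared: 0.7631; 0.6109; 0.4293; 0.0761; 0.0132.
Sum = 1.892588; P₂ = 1.892588 / 10 = 0.1893.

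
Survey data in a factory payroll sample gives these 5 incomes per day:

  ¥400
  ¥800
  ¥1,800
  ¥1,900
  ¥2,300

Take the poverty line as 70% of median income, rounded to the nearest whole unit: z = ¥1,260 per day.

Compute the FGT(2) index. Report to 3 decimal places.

Poor units: ¥400, ¥800 (q = 2 of N = 5).
Shortfall ratios: (1260−400)/1260 = 0.6825; (1260−800)/1260 = 0.3651.
Squared: 0.4659; 0.1333.
Sum = 0.599143; P₂ = 0.599143 / 5 = 0.120.

0.120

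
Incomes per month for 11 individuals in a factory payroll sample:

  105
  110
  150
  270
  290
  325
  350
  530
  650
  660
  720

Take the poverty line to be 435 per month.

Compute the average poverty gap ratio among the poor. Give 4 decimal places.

0.4745

Poor units: 105, 110, 150, 270, 290, 325, 350 (q = 7 of N = 11).
Relative gaps: 0.7586, 0.7471, 0.6552, 0.3793, 0.3333, 0.2529, 0.1954; sum = 3.321839.
The income-gap ratio divides by q (the poor only): 3.321839 / 7 = 0.4745.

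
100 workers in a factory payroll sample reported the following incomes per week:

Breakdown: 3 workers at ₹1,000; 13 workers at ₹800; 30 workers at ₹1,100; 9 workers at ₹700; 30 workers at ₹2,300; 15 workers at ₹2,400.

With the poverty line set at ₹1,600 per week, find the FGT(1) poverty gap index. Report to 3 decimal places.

Poor units: 9×₹700, 13×₹800, 3×₹1,000, 30×₹1,100 (q = 55 of N = 100).
Relative gaps: (1600−700)/1600 = 0.5625 (×9); (1600−800)/1600 = 0.5000 (×13); (1600−1000)/1600 = 0.3750 (×3); (1600−1100)/1600 = 0.3125 (×30).
Sum of shortfalls = 22.062500; P₁ averages over all N: 22.062500 / 100 = 0.221.

0.221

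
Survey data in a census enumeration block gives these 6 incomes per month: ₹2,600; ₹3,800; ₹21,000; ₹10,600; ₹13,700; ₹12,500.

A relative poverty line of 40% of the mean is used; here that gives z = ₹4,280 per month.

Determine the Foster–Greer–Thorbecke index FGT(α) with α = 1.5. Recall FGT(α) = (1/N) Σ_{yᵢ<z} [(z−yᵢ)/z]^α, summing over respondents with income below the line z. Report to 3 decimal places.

0.047

Poor units: ₹2,600, ₹3,800 (q = 2 of N = 6).
Gap ratios (z−y)/z: (4280−2600)/4280 = 0.3925; (4280−3800)/4280 = 0.1121.
Raised to α = 1.5: 0.24592; 0.03756.
Sum = 0.283480; FGT(1.5) = 0.283480 / 6 = 0.047.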